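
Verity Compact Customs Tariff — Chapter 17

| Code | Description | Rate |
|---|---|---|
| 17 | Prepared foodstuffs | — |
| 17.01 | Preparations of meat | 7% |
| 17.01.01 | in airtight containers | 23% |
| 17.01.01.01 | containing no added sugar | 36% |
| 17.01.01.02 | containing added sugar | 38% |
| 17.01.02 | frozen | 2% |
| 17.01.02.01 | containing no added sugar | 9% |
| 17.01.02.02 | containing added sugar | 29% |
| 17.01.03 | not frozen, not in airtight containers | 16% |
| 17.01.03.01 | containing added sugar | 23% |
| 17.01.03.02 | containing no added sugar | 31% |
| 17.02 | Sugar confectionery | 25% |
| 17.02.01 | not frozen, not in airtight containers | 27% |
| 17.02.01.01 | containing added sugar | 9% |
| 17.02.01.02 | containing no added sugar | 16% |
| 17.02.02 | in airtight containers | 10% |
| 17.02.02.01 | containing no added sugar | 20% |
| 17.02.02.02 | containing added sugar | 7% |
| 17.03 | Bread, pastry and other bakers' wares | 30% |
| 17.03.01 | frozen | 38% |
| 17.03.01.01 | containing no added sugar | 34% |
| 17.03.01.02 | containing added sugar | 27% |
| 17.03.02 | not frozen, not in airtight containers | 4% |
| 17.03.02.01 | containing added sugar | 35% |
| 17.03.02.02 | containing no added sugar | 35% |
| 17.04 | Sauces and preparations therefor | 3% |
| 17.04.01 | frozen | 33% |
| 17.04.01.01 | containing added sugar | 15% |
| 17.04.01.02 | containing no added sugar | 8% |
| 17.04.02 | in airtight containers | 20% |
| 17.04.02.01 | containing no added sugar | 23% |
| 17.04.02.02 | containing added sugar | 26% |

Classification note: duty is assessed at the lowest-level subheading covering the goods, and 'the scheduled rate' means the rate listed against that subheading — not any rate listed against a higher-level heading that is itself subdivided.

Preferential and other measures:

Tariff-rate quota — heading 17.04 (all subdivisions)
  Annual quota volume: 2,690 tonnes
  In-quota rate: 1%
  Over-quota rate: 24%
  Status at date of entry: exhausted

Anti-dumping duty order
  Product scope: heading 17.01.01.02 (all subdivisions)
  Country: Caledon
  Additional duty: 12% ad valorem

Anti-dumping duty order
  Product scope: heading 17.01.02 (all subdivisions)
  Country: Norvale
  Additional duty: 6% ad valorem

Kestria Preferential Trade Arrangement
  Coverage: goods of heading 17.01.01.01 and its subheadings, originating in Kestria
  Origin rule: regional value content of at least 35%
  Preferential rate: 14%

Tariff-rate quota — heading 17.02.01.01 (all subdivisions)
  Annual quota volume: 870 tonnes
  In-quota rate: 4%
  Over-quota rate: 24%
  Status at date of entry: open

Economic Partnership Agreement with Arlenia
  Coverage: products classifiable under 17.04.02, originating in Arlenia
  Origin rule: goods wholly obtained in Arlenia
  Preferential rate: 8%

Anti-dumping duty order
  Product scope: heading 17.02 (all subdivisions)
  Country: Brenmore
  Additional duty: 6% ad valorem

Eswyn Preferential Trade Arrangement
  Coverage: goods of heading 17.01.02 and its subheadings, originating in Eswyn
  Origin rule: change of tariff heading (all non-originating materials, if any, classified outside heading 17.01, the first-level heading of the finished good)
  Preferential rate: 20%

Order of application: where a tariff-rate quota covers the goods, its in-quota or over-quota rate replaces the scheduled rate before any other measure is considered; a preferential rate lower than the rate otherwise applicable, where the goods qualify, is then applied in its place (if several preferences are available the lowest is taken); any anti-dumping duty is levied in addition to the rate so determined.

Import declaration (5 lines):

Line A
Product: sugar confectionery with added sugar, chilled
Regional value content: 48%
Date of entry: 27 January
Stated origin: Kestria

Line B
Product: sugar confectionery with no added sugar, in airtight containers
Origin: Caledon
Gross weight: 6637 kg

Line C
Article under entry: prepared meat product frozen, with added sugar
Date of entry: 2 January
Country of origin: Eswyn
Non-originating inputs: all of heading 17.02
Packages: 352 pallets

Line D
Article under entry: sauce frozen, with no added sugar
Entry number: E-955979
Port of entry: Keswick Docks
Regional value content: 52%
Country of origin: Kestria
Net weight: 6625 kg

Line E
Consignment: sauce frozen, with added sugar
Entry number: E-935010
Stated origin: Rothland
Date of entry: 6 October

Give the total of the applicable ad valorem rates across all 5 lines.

Line A: sugar confectionery → 17.02; chilled → 17.02.01; with added sugar → 17.02.01.01. Scheduled 9%. quota on 17.02.01.01 open → in-quota 4%; Kestria agreement on 17.01.01.01: 17.02.01.01 not covered. → 4%.
Line B: sugar confectionery → 17.02; in airtight containers → 17.02.02; with no added sugar → 17.02.02.01. Scheduled 20%. No special measure applies. → 20%.
Line C: prepared meat product → 17.01; frozen → 17.01.02; with added sugar → 17.01.02.02. Scheduled 29%. Eswyn agreement on 17.01.02: CTH met → 20% available; preferential 20%. → 20%.
Line D: sauce → 17.04; frozen → 17.04.01; with no added sugar → 17.04.01.02. Scheduled 8%. quota on 17.04 exhausted → over-quota 24%; Kestria agreement on 17.01.01.01: 17.04.01.02 not covered. → 24%.
Line E: sauce → 17.04; frozen → 17.04.01; with added sugar → 17.04.01.01. Scheduled 15%. quota on 17.04 exhausted → over-quota 24%. → 24%.
Sum: 4% + 20% + 20% + 24% + 24% = 92%.

92%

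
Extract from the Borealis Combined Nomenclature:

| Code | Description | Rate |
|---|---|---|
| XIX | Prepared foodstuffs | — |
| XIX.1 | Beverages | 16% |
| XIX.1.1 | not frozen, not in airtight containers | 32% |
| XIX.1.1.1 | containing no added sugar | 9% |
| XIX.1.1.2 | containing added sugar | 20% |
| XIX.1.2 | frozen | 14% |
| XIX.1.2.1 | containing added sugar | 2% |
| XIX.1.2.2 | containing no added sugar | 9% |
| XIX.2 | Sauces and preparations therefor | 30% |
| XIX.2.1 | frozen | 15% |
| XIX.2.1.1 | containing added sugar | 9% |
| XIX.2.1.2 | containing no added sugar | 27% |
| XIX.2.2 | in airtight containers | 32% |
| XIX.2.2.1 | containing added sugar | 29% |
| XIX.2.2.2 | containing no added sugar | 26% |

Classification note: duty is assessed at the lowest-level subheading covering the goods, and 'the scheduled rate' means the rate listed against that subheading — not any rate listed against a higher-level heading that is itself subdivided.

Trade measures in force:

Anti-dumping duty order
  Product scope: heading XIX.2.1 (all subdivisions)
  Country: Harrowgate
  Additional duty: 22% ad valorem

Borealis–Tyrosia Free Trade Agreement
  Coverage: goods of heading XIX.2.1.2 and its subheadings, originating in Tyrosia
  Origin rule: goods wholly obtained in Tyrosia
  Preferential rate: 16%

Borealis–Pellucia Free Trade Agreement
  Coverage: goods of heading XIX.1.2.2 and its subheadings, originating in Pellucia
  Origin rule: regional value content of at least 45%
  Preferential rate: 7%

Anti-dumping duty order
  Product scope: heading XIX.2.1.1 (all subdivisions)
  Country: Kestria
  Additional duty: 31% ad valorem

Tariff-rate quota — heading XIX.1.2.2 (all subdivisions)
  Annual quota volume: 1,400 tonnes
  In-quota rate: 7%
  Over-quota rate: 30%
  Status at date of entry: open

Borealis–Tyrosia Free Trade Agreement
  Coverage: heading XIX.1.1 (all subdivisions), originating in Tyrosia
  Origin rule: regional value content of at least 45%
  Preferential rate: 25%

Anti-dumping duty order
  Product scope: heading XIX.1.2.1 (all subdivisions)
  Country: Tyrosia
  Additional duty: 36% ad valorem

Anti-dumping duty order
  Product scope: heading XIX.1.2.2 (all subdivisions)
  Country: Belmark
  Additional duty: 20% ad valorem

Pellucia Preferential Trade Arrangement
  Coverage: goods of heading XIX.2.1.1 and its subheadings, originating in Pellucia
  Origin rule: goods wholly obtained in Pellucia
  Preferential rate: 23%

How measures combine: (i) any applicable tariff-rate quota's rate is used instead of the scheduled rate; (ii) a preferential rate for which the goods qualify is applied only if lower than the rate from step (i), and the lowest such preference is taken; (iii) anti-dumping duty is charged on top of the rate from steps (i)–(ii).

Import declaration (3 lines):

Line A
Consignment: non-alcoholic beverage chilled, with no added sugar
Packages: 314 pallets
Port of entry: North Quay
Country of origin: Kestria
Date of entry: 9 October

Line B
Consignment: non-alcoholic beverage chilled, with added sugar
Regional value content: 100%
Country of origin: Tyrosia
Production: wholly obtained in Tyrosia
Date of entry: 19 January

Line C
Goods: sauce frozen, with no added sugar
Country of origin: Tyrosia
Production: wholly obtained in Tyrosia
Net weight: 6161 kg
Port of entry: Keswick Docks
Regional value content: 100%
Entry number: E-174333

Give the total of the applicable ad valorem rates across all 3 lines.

45%

Line A: non-alcoholic beverage → XIX.1; chilled → XIX.1.1; with no added sugar → XIX.1.1.1. Scheduled 9%. No special measure applies. → 9%.
Line B: non-alcoholic beverage → XIX.1; chilled → XIX.1.1; with added sugar → XIX.1.1.2. Scheduled 20%. Tyrosia agreement on XIX.2.1.2: XIX.1.1.2 not covered; Tyrosia agreement on XIX.1.1: RVC ≥ 45% → 25% available; preference 25% not lower than 20% → no reduction. → 20%.
Line C: sauce → XIX.2; frozen → XIX.2.1; with no added sugar → XIX.2.1.2. Scheduled 27%. Tyrosia agreement on XIX.2.1.2: wholly obtained → 16% available; Tyrosia agreement on XIX.1.1: XIX.2.1.2 not covered; preferential 16%. → 16%.
Sum: 9% + 20% + 16% = 45%.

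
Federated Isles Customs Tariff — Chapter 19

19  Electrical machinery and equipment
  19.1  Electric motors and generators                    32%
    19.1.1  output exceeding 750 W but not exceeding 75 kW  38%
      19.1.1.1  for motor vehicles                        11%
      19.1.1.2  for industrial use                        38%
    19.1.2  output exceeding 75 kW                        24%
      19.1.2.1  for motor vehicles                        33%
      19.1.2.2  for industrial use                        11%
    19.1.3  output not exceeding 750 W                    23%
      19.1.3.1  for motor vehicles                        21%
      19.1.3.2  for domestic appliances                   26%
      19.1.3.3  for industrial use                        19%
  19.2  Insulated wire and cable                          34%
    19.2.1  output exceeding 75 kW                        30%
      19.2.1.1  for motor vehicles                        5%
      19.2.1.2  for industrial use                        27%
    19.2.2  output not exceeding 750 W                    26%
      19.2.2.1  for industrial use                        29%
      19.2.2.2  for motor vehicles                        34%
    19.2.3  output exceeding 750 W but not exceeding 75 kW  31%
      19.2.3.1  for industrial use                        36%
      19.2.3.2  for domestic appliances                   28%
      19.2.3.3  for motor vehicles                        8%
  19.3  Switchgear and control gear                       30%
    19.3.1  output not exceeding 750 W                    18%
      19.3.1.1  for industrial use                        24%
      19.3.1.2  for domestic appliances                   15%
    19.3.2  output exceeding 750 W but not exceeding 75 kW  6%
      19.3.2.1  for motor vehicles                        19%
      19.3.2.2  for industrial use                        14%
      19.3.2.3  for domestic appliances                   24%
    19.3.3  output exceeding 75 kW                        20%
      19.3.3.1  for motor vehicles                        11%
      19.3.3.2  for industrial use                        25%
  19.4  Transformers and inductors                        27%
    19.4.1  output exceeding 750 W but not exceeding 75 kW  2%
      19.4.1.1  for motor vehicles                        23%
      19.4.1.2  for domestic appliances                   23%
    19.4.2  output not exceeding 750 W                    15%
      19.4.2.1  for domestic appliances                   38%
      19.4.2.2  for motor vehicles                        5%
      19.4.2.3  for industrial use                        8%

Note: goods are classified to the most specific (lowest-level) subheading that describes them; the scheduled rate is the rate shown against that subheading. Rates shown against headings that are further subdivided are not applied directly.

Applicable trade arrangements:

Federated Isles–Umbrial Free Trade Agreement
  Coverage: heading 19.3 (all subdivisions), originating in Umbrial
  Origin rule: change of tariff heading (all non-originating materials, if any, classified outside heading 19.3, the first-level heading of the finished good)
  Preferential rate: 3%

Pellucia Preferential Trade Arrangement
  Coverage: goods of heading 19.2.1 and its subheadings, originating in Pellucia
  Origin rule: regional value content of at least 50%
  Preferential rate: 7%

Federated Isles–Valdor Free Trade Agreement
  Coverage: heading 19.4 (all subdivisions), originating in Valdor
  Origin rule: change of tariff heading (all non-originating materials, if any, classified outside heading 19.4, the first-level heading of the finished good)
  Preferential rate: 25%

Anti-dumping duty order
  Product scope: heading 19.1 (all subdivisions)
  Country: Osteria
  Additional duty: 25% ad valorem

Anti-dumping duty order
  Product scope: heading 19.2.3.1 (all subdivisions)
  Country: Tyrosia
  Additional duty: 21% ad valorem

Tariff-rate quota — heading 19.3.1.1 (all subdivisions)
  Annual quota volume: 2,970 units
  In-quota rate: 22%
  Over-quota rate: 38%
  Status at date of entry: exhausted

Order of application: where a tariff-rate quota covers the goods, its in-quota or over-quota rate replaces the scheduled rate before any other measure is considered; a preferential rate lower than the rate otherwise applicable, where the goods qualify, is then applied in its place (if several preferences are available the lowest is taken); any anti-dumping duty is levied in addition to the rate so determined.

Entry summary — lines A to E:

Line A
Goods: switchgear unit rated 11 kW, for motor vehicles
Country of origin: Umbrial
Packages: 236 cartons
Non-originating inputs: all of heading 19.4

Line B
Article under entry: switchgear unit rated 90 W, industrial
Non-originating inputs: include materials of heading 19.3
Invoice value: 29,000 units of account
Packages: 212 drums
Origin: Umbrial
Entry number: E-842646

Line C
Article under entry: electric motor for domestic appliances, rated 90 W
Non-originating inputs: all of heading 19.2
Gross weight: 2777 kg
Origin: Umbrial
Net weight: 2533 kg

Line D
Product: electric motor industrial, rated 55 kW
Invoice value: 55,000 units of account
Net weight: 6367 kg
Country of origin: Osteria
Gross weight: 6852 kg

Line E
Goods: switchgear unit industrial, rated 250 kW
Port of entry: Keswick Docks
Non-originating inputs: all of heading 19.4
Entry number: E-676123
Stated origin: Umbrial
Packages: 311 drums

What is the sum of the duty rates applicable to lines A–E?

133%

Line A: switchgear unit → 19.3; rated 11 kW → 19.3.2; for motor vehicles → 19.3.2.1. Scheduled 19%. Umbrial agreement on 19.3: CTH met → 3% available; preferential 3%. → 3%.
Line B: switchgear unit → 19.3; rated 90 W → 19.3.1; industrial → 19.3.1.1. Scheduled 24%. quota on 19.3.1.1 exhausted → over-quota 38%; Umbrial agreement on 19.3: CTH not met. → 38%.
Line C: electric motor → 19.1; rated 90 W → 19.1.3; for domestic appliances → 19.1.3.2. Scheduled 26%. Umbrial agreement on 19.3: 19.1.3.2 not covered. → 26%.
Line D: electric motor → 19.1; rated 55 kW → 19.1.1; industrial → 19.1.1.2. Scheduled 38%. anti-dumping (Osteria, 19.1): +25%; total 38% + 25% = 63%. → 63%.
Line E: switchgear unit → 19.3; rated 250 kW → 19.3.3; industrial → 19.3.3.2. Scheduled 25%. Umbrial agreement on 19.3: CTH met → 3% available; preferential 3%. → 3%.
Sum: 3% + 38% + 26% + 63% + 3% = 133%.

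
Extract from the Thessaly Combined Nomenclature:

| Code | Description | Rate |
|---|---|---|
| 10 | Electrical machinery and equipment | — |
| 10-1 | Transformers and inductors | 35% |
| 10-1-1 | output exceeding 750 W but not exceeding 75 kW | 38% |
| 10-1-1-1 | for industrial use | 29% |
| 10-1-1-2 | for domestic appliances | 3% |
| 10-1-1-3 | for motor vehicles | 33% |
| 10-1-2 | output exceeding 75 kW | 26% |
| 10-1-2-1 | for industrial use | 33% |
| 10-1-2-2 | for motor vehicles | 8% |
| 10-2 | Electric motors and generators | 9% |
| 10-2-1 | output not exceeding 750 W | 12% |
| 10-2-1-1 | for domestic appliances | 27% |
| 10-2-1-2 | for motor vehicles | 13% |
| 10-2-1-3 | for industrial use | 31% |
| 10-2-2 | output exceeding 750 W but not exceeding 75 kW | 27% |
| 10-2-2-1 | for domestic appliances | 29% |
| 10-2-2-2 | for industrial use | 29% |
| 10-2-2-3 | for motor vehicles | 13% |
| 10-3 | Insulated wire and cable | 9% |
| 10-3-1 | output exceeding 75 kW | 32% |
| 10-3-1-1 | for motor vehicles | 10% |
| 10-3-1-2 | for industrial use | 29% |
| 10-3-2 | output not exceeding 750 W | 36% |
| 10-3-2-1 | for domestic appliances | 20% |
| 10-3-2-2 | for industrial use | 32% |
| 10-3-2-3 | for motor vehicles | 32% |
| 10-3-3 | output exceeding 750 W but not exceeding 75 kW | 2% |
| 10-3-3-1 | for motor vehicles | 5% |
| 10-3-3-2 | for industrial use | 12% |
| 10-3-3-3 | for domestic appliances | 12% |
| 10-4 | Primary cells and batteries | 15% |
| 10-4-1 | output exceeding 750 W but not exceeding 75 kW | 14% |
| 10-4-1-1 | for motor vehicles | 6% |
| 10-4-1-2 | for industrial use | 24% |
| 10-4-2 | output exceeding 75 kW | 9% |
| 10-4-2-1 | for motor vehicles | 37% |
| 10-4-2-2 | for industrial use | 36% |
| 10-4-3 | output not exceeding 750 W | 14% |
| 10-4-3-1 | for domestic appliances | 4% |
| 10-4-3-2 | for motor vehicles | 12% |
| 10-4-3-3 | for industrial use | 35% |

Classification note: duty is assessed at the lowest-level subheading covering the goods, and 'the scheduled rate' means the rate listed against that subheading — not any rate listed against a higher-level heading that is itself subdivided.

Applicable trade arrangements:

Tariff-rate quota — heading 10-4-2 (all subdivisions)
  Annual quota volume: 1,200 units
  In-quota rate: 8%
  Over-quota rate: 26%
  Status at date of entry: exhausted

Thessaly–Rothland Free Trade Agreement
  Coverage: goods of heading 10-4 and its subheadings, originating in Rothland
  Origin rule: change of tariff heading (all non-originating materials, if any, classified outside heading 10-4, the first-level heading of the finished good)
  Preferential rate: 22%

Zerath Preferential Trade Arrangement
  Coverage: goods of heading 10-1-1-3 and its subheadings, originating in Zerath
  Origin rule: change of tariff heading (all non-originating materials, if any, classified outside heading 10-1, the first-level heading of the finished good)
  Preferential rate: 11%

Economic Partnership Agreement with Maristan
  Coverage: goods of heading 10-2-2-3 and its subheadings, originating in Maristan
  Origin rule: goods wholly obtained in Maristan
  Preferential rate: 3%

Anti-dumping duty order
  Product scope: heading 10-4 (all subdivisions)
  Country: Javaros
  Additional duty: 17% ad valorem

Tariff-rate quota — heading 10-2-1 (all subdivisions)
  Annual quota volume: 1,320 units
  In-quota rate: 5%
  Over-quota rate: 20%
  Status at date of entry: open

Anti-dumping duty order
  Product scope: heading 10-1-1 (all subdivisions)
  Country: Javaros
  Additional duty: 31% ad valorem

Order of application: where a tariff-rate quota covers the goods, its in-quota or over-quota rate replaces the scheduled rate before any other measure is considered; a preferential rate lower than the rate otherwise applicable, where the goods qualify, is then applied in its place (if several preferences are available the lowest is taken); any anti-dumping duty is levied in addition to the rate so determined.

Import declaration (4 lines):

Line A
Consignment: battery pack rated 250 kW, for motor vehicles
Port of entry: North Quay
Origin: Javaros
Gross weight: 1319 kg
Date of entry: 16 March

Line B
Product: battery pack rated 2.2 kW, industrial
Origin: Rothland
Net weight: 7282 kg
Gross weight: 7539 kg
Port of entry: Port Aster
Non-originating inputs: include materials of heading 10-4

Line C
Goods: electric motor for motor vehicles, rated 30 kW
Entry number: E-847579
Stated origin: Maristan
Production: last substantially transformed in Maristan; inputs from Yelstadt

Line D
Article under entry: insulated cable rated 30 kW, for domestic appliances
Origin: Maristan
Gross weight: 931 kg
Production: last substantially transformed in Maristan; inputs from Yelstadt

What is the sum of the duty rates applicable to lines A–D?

Line A: battery pack → 10-4; rated 250 kW → 10-4-2; for motor vehicles → 10-4-2-1. Scheduled 37%. quota on 10-4-2 exhausted → over-quota 26%; anti-dumping (Javaros, 10-4): +17%; total 26% + 17% = 43%. → 43%.
Line B: battery pack → 10-4; rated 2.2 kW → 10-4-1; industrial → 10-4-1-2. Scheduled 24%. Rothland agreement on 10-4: CTH not met. → 24%.
Line C: electric motor → 10-2; rated 30 kW → 10-2-2; for motor vehicles → 10-2-2-3. Scheduled 13%. Maristan agreement on 10-2-2-3: not wholly obtained. → 13%.
Line D: insulated cable → 10-3; rated 30 kW → 10-3-3; for domestic appliances → 10-3-3-3. Scheduled 12%. Maristan agreement on 10-2-2-3: 10-3-3-3 not covered. → 12%.
Sum: 43% + 24% + 13% + 12% = 92%.

92%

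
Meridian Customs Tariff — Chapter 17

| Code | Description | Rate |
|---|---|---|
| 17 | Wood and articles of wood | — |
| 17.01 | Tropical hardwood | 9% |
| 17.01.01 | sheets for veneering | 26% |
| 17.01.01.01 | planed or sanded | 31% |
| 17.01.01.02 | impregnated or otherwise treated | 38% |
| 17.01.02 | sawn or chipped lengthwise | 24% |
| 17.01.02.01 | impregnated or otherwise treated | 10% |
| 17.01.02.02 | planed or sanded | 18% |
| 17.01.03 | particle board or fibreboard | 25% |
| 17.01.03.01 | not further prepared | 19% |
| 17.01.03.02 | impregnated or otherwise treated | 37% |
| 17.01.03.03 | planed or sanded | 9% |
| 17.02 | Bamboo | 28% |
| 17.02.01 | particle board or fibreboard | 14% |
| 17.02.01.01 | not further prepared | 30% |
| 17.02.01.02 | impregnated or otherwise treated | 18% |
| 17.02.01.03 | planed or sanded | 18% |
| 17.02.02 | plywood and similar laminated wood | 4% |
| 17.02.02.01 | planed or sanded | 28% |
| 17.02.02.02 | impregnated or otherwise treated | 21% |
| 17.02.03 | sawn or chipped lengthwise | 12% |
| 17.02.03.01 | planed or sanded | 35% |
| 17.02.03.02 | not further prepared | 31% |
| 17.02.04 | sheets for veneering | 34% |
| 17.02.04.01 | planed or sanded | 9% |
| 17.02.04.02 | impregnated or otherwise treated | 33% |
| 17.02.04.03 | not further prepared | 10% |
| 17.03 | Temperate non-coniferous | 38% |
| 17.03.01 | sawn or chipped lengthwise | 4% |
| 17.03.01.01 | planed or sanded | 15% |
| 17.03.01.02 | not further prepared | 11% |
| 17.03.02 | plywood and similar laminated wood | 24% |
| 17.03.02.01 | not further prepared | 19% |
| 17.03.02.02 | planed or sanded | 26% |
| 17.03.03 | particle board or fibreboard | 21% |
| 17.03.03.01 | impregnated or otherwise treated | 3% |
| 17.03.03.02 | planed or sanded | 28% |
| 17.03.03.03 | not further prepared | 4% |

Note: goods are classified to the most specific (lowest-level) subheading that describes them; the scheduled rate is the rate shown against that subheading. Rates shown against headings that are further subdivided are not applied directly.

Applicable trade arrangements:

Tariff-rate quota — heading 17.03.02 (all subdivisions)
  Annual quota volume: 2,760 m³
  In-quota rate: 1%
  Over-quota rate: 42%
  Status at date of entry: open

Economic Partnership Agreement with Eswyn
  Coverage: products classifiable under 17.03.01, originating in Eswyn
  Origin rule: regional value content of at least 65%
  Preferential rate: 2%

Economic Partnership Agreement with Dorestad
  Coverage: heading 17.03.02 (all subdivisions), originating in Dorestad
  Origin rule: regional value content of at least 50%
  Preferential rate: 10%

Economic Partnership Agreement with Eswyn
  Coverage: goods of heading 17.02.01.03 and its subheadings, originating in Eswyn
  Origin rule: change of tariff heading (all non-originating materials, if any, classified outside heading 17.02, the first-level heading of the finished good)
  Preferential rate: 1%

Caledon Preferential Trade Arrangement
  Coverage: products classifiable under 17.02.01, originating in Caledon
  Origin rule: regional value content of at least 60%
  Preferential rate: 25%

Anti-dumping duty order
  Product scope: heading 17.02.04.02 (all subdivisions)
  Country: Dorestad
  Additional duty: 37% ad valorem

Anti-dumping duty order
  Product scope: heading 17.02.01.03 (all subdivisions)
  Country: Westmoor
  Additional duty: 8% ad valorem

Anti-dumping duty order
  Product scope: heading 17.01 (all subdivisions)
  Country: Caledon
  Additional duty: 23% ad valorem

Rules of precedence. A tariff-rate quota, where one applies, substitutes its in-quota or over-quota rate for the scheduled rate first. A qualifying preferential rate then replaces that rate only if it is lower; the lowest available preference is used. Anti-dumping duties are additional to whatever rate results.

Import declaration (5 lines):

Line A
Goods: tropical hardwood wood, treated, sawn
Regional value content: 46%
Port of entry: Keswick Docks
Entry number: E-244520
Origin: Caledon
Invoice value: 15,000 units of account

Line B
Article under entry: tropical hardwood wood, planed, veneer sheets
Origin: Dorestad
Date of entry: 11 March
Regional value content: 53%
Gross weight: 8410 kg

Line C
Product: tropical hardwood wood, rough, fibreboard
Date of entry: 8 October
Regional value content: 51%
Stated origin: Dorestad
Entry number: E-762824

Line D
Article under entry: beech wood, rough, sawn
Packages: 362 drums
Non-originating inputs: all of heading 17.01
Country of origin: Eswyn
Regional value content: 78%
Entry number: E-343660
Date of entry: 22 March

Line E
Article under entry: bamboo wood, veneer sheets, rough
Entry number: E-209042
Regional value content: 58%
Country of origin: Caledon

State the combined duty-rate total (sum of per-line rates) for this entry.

Line A: tropical hardwood → 17.01; sawn → 17.01.02; treated → 17.01.02.01. Scheduled 10%. Caledon agreement on 17.02.01: 17.01.02.01 not covered; anti-dumping (Caledon, 17.01): +23%; total 10% + 23% = 33%. → 33%.
Line B: tropical hardwood → 17.01; veneer sheets → 17.01.01; planed → 17.01.01.01. Scheduled 31%. Dorestad agreement on 17.03.02: 17.01.01.01 not covered. → 31%.
Line C: tropical hardwood → 17.01; fibreboard → 17.01.03; rough → 17.01.03.01. Scheduled 19%. Dorestad agreement on 17.03.02: 17.01.03.01 not covered. → 19%.
Line D: beech → 17.03; sawn → 17.03.01; rough → 17.03.01.02. Scheduled 11%. Eswyn agreement on 17.03.01: RVC ≥ 65% → 2% available; Eswyn agreement on 17.02.01.03: 17.03.01.02 not covered; preferential 2%. → 2%.
Line E: bamboo → 17.02; veneer sheets → 17.02.04; rough → 17.02.04.03. Scheduled 10%. Caledon agreement on 17.02.01: 17.02.04.03 not covered. → 10%.
Sum: 33% + 31% + 19% + 2% + 10% = 95%.

95%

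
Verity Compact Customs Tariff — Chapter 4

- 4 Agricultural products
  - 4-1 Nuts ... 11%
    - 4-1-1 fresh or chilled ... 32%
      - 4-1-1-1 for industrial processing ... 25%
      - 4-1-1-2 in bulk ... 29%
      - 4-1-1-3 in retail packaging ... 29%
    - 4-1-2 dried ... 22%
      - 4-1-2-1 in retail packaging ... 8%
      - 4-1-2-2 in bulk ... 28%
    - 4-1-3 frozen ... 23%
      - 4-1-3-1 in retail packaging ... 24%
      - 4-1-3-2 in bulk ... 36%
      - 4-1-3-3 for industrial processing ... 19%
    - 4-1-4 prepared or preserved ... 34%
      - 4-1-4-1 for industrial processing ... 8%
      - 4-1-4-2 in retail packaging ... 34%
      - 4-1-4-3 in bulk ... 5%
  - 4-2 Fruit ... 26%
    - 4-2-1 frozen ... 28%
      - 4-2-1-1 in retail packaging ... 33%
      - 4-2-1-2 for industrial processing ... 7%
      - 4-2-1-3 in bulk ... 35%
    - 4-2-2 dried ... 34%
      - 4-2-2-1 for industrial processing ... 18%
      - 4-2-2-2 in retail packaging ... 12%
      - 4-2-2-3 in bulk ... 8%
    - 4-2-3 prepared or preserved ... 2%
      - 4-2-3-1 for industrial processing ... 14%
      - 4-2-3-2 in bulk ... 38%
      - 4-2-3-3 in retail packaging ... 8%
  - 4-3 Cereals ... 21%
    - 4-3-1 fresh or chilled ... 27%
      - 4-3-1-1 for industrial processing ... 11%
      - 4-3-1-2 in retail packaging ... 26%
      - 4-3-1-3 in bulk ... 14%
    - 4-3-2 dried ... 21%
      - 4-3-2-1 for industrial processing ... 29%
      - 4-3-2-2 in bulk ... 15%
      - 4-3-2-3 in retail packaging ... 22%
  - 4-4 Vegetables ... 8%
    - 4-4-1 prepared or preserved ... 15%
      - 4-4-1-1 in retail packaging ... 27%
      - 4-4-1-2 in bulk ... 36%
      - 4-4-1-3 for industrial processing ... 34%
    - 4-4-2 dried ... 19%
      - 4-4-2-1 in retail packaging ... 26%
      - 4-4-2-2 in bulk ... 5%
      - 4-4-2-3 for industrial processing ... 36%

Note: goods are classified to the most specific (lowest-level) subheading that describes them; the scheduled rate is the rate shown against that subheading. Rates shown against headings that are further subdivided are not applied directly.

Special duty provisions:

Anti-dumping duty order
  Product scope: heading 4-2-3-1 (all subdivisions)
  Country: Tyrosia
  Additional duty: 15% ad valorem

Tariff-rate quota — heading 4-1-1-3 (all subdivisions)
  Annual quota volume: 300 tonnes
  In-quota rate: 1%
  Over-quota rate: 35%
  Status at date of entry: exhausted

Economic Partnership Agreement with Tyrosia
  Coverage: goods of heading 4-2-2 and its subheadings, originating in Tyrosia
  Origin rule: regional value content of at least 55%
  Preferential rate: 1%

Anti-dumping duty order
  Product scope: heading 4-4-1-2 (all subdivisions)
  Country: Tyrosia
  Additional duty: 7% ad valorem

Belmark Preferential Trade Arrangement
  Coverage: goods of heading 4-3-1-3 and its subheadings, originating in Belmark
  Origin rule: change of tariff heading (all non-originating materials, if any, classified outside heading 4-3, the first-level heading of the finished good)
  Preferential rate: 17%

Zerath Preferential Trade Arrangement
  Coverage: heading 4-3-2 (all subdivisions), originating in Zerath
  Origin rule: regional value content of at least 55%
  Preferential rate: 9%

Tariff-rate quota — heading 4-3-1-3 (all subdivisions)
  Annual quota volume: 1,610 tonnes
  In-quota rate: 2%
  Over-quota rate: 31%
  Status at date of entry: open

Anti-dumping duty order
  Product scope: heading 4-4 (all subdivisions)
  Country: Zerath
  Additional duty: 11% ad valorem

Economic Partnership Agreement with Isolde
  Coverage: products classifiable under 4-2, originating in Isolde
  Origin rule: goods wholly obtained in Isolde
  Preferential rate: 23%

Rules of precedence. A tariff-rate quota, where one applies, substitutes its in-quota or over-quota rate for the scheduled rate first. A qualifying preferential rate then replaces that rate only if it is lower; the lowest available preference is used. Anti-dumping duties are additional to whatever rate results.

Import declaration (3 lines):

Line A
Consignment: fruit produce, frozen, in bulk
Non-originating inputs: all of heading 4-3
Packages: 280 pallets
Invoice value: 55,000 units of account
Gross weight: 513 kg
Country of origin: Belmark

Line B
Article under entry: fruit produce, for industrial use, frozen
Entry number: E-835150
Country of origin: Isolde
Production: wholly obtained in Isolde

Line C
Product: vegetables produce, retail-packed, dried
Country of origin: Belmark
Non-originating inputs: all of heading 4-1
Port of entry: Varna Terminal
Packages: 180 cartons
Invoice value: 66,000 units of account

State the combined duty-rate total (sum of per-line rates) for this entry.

Line A: fruit → 4-2; frozen → 4-2-1; in bulk → 4-2-1-3. Scheduled 35%. Belmark agreement on 4-3-1-3: 4-2-1-3 not covered. → 35%.
Line B: fruit → 4-2; frozen → 4-2-1; for industrial use → 4-2-1-2. Scheduled 7%. Isolde agreement on 4-2: wholly obtained → 23% available; preference 23% not lower than 7% → no reduction. → 7%.
Line C: vegetables → 4-4; dried → 4-4-2; retail-packed → 4-4-2-1. Scheduled 26%. Belmark agreement on 4-3-1-3: 4-4-2-1 not covered. → 26%.
Sum: 35% + 7% + 26% = 68%.

68%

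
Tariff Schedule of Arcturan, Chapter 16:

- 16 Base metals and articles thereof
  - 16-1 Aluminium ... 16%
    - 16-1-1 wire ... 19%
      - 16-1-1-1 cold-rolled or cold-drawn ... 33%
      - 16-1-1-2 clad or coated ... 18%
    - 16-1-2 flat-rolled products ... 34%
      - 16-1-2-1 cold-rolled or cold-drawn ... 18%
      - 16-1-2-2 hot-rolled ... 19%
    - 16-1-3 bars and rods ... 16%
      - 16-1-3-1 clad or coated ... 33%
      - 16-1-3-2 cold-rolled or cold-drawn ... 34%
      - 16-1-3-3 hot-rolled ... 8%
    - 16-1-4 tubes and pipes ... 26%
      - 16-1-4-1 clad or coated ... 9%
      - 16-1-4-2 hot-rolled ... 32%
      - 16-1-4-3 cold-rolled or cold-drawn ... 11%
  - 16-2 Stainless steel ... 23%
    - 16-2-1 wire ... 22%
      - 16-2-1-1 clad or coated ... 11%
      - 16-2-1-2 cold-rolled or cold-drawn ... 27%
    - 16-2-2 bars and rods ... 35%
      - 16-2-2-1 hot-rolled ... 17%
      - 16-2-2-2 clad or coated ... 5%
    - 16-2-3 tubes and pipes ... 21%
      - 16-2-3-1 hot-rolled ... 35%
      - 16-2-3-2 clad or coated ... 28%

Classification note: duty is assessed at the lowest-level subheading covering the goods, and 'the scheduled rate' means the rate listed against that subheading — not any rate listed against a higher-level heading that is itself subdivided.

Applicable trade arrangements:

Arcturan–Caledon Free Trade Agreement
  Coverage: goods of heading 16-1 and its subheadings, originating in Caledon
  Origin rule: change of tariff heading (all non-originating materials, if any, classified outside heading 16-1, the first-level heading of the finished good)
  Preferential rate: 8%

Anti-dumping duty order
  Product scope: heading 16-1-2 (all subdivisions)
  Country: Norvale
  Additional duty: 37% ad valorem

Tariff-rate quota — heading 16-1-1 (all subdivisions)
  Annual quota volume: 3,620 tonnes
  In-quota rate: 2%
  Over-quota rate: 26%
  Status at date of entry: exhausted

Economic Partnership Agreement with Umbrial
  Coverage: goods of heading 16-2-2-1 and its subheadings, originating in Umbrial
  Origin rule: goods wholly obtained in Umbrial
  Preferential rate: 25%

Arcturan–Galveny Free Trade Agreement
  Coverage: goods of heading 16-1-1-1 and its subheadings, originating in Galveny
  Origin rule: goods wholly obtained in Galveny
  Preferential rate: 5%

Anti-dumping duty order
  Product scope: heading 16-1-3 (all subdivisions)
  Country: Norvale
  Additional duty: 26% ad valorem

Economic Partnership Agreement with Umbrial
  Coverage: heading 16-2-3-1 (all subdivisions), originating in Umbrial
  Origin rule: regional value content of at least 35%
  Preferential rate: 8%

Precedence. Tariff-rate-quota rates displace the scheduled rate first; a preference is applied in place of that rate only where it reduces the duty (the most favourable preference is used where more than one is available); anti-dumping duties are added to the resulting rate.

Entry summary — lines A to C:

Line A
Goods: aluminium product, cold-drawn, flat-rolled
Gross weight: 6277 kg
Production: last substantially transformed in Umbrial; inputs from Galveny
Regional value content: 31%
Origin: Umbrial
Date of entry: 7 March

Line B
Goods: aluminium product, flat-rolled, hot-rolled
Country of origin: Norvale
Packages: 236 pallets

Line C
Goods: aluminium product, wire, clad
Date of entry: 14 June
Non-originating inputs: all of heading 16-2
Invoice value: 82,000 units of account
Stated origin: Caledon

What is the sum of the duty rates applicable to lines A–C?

82%

Line A: aluminium → 16-1; flat-rolled → 16-1-2; cold-drawn → 16-1-2-1. Scheduled 18%. Umbrial agreement on 16-2-2-1: 16-1-2-1 not covered; Umbrial agreement on 16-2-3-1: 16-1-2-1 not covered. → 18%.
Line B: aluminium → 16-1; flat-rolled → 16-1-2; hot-rolled → 16-1-2-2. Scheduled 19%. anti-dumping (Norvale, 16-1-2): +37%; total 19% + 37% = 56%. → 56%.
Line C: aluminium → 16-1; wire → 16-1-1; clad → 16-1-1-2. Scheduled 18%. quota on 16-1-1 exhausted → over-quota 26%; Caledon agreement on 16-1: CTH met → 8% available; preferential 8%. → 8%.
Sum: 18% + 56% + 8% = 82%.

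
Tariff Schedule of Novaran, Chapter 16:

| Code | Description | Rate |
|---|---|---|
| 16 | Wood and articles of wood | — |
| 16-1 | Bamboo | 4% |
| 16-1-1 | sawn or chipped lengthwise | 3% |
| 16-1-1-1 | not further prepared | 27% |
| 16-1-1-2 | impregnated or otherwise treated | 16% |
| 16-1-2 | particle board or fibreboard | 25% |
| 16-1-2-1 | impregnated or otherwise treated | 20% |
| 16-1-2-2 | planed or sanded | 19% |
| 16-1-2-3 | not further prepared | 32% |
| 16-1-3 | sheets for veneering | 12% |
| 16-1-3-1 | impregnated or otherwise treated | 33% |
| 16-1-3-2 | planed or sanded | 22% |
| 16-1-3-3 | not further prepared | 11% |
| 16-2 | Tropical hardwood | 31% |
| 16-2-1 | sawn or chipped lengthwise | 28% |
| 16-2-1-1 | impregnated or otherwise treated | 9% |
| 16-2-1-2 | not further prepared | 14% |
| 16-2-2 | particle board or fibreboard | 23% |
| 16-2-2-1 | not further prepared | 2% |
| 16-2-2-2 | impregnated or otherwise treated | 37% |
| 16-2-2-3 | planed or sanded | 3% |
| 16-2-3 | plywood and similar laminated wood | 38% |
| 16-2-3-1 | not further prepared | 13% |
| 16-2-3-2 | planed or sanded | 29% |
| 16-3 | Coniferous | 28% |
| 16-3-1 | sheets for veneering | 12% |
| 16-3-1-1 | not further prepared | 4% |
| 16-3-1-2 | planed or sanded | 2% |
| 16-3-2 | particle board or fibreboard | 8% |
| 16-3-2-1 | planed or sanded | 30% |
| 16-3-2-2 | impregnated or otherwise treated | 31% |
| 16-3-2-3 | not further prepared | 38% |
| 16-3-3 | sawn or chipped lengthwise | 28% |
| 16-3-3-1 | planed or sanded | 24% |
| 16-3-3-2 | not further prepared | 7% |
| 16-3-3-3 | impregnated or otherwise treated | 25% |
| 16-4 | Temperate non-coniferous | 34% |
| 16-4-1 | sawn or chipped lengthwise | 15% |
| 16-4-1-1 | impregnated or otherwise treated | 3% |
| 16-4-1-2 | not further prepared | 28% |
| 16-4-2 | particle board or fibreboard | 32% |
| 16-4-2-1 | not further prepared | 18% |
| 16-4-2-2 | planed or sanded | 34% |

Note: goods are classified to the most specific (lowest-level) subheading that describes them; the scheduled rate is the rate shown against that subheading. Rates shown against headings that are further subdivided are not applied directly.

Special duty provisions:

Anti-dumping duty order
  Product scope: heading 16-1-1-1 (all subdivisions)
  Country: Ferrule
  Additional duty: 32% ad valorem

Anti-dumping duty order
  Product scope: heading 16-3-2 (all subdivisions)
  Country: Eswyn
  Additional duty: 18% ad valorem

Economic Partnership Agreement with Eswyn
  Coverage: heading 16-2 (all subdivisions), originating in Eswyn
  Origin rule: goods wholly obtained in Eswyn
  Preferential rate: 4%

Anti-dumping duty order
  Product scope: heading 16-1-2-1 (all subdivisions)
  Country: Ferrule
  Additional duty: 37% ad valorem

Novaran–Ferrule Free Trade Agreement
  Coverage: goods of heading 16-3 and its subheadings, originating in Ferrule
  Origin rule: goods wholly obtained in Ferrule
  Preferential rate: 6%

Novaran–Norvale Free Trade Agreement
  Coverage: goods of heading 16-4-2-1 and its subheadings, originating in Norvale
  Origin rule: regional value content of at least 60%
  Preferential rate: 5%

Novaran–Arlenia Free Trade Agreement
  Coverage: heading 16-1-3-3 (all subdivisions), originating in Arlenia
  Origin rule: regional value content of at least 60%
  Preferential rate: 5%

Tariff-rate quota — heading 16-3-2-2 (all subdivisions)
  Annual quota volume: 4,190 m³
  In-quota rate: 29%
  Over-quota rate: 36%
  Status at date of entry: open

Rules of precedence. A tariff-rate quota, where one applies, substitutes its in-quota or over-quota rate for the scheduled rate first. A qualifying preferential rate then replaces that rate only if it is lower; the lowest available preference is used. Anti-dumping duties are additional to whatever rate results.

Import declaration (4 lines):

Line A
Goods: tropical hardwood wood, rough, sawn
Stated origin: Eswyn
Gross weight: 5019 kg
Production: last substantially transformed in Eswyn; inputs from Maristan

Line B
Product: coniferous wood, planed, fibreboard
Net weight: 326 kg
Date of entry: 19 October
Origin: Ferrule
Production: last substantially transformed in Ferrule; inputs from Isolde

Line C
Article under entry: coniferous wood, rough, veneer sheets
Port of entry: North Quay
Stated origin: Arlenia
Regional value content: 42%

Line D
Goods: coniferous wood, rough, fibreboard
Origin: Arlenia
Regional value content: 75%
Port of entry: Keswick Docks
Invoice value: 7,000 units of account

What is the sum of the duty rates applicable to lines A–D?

86%

Line A: tropical hardwood → 16-2; sawn → 16-2-1; rough → 16-2-1-2. Scheduled 14%. Eswyn agreement on 16-2: not wholly obtained. → 14%.
Line B: coniferous → 16-3; fibreboard → 16-3-2; planed → 16-3-2-1. Scheduled 30%. Ferrule agreement on 16-3: not wholly obtained. → 30%.
Line C: coniferous → 16-3; veneer sheets → 16-3-1; rough → 16-3-1-1. Scheduled 4%. Arlenia agreement on 16-1-3-3: 16-3-1-1 not covered. → 4%.
Line D: coniferous → 16-3; fibreboard → 16-3-2; rough → 16-3-2-3. Scheduled 38%. Arlenia agreement on 16-1-3-3: 16-3-2-3 not covered. → 38%.
Sum: 14% + 30% + 4% + 38% = 86%.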